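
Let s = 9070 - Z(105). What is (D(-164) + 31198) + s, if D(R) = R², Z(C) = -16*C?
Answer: 68844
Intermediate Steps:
s = 10750 (s = 9070 - (-16)*105 = 9070 - 1*(-1680) = 9070 + 1680 = 10750)
(D(-164) + 31198) + s = ((-164)² + 31198) + 10750 = (26896 + 31198) + 10750 = 58094 + 10750 = 68844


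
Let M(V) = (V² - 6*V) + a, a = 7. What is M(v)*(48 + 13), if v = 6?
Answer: 427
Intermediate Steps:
M(V) = 7 + V² - 6*V (M(V) = (V² - 6*V) + 7 = 7 + V² - 6*V)
M(v)*(48 + 13) = (7 + 6² - 6*6)*(48 + 13) = (7 + 36 - 36)*61 = 7*61 = 427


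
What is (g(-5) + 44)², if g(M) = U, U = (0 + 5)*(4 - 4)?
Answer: 1936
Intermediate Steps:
U = 0 (U = 5*0 = 0)
g(M) = 0
(g(-5) + 44)² = (0 + 44)² = 44² = 1936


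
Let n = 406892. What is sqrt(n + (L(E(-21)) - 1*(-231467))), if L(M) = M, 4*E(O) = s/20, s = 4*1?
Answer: sqrt(63835905)/10 ≈ 798.97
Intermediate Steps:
s = 4
E(O) = 1/20 (E(O) = (4/20)/4 = (4*(1/20))/4 = (1/4)*(1/5) = 1/20)
sqrt(n + (L(E(-21)) - 1*(-231467))) = sqrt(406892 + (1/20 - 1*(-231467))) = sqrt(406892 + (1/20 + 231467)) = sqrt(406892 + 4629341/20) = sqrt(12767181/20) = sqrt(63835905)/10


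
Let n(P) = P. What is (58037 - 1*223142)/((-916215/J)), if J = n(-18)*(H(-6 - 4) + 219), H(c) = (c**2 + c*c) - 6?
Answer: -81826038/61081 ≈ -1339.6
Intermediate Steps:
H(c) = -6 + 2*c**2 (H(c) = (c**2 + c**2) - 6 = 2*c**2 - 6 = -6 + 2*c**2)
J = -7434 (J = -18*((-6 + 2*(-6 - 4)**2) + 219) = -18*((-6 + 2*(-10)**2) + 219) = -18*((-6 + 2*100) + 219) = -18*((-6 + 200) + 219) = -18*(194 + 219) = -18*413 = -7434)
(58037 - 1*223142)/((-916215/J)) = (58037 - 1*223142)/((-916215/(-7434))) = (58037 - 223142)/((-916215*(-1/7434))) = -165105/305405/2478 = -165105*2478/305405 = -81826038/61081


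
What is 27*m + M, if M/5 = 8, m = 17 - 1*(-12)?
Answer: 823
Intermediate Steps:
m = 29 (m = 17 + 12 = 29)
M = 40 (M = 5*8 = 40)
27*m + M = 27*29 + 40 = 783 + 40 = 823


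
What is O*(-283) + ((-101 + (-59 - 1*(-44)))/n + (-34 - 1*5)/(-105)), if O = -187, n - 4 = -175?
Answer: 316738468/5985 ≈ 52922.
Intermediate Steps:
n = -171 (n = 4 - 175 = -171)
O*(-283) + ((-101 + (-59 - 1*(-44)))/n + (-34 - 1*5)/(-105)) = -187*(-283) + ((-101 + (-59 - 1*(-44)))/(-171) + (-34 - 1*5)/(-105)) = 52921 + ((-101 + (-59 + 44))*(-1/171) + (-34 - 5)*(-1/105)) = 52921 + ((-101 - 15)*(-1/171) - 39*(-1/105)) = 52921 + (-116*(-1/171) + 13/35) = 52921 + (116/171 + 13/35) = 52921 + 6283/5985 = 316738468/5985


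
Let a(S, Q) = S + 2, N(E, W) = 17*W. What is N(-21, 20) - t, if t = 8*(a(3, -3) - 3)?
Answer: 324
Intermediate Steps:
a(S, Q) = 2 + S
t = 16 (t = 8*((2 + 3) - 3) = 8*(5 - 3) = 8*2 = 16)
N(-21, 20) - t = 17*20 - 1*16 = 340 - 16 = 324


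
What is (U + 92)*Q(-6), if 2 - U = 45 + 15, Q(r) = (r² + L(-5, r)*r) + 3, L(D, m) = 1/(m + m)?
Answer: 1343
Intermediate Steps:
L(D, m) = 1/(2*m)
Q(r) = 7/2 + r² (Q(r) = (r² + (1/(2*r))*r) + 3 = (r² + ½) + 3 = (½ + r²) + 3 = 7/2 + r²)
U = -58 (U = 2 - (45 + 15) = 2 - 1*60 = 2 - 60 = -58)
(U + 92)*Q(-6) = (-58 + 92)*(7/2 + (-6)²) = 34*(7/2 + 36) = 34*(79/2) = 1343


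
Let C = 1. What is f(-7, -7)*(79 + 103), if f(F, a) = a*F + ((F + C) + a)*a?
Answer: 25480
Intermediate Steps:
f(F, a) = F*a + a*(1 + F + a) (f(F, a) = a*F + ((F + 1) + a)*a = F*a + ((1 + F) + a)*a = F*a + (1 + F + a)*a = F*a + a*(1 + F + a))
f(-7, -7)*(79 + 103) = (-7*(1 - 7 + 2*(-7)))*(79 + 103) = -7*(1 - 7 - 14)*182 = -7*(-20)*182 = 140*182 = 25480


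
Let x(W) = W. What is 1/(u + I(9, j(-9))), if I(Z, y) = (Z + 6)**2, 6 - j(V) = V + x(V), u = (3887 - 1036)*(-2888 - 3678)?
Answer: -1/18719441 ≈ -5.3420e-8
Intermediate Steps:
u = -18719666 (u = 2851*(-6566) = -18719666)
j(V) = 6 - 2*V (j(V) = 6 - (V + V) = 6 - 2*V)
I(Z, y) = (6 + Z)**2
1/(u + I(9, j(-9))) = 1/(-18719666 + (6 + 9)**2) = 1/(-18719666 + 15**2) = 1/(-18719666 + 225) = 1/(-18719441) = -1/18719441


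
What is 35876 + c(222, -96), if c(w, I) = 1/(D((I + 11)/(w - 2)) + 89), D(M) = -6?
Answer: 2977709/83 ≈ 35876.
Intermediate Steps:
c(w, I) = 1/83 (c(w, I) = 1/(-6 + 89) = 1/83)
35876 + c(222, -96) = 35876 + 1/83 = 2977709/83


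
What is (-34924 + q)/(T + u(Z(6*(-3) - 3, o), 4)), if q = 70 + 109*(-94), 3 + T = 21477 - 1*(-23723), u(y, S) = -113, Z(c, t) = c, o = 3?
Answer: -11275/11271 ≈ -1.0004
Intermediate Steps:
T = 45197 (T = -3 + (21477 - 1*(-23723)) = -3 + (21477 + 23723) = -3 + 45200 = 45197)
q = -10176 (q = 70 - 10246 = -10176)
(-34924 + q)/(T + u(Z(6*(-3) - 3, o), 4)) = (-34924 - 10176)/(45197 - 113) = -45100/45084 = -45100*1/45084 = -11275/11271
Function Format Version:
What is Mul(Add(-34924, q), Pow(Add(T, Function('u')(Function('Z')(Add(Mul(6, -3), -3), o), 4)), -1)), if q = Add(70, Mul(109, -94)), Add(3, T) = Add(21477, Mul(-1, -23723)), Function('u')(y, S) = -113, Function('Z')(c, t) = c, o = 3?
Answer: Rational(-11275, 11271) ≈ -1.0004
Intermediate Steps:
T = 45197 (T = Add(-3, Add(21477, Mul(-1, -23723))) = Add(-3, Add(21477, 23723)) = Add(-3, 45200) = 45197)
q = -10176 (q = Add(70, -10246) = -10176)
Mul(Add(-34924, q), Pow(Add(T, Function('u')(Function('Z')(Add(Mul(6, -3), -3), o), 4)), -1)) = Mul(Add(-34924, -10176), Pow(Add(45197, -113), -1)) = Mul(-45100, Pow(45084, -1)) = Mul(-45100, Rational(1, 45084)) = Rational(-11275, 11271)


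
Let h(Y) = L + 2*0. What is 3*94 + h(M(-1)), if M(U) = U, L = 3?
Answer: 285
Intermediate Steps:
h(Y) = 3 (h(Y) = 3 + 2*0 = 3 + 0 = 3)
3*94 + h(M(-1)) = 3*94 + 3 = 282 + 3 = 285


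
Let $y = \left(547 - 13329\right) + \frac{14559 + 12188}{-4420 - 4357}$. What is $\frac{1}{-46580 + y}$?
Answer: $- \frac{8777}{521047021} \approx -1.6845 \cdot 10^{-5}$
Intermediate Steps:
$y = - \frac{112214361}{8777}$ ($y = -12782 + \frac{26747}{-8777} = -12782 + 26747 \left(- \frac{1}{8777}\right) = -12782 - \frac{26747}{8777} = - \frac{112214361}{8777} \approx -12785.0$)
$\frac{1}{-46580 + y} = \frac{1}{-46580 - \frac{112214361}{8777}} = \frac{1}{- \frac{521047021}{8777}} = - \frac{8777}{521047021}$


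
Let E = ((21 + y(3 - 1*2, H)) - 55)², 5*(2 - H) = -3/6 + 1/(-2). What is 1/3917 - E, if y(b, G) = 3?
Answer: -3764236/3917 ≈ -961.00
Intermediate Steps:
H = 11/5 (H = 2 - (-3/6 + 1/(-2))/5 = 2 - (-3*⅙ + 1*(-½))/5 = 2 - (-½ - ½)/5 = 2 - ⅕*(-1) = 2 + ⅕ = 11/5 ≈ 2.2000)
E = 961 (E = ((21 + 3) - 55)² = (24 - 55)² = (-31)² = 961)
1/3917 - E = 1/3917 - 1*961 = 1/3917 - 961 = -3764236/3917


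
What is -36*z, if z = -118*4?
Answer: 16992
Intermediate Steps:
z = -472
-36*z = -36*(-472) = 16992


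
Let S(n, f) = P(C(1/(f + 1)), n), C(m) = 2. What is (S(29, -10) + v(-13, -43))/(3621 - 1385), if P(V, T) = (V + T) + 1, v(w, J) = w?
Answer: 19/2236 ≈ 0.0084973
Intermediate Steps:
P(V, T) = 1 + T + V (P(V, T) = (T + V) + 1 = 1 + T + V)
S(n, f) = 3 + n (S(n, f) = 1 + n + 2 = 3 + n)
(S(29, -10) + v(-13, -43))/(3621 - 1385) = ((3 + 29) - 13)/(3621 - 1385) = (32 - 13)/2236 = 19*(1/2236) = 19/2236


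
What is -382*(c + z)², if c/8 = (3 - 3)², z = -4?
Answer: -6112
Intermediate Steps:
c = 0 (c = 8*(3 - 3)² = 8*0² = 8*0 = 0)
-382*(c + z)² = -382*(0 - 4)² = -382*(-4)² = -382*16 = -1*6112 = -6112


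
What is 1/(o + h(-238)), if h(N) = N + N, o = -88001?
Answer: -1/88477 ≈ -1.1302e-5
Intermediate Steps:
h(N) = 2*N
1/(o + h(-238)) = 1/(-88001 + 2*(-238)) = 1/(-88001 - 476) = 1/(-88477) = -1/88477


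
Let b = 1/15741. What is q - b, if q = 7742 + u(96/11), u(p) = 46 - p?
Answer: 122453531/15741 ≈ 7779.3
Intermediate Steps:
q = 85572/11 (q = 7742 + (46 - 96/11) = 7742 + 410/11 = 85572/11 ≈ 7779.3)
b = 1/15741 ≈ 6.3528e-5
q - b = 85572/11 - 1*1/15741 = 85572/11 - 1/15741 = 122453531/15741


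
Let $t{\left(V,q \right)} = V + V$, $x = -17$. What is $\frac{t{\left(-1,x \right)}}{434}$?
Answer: $- \frac{1}{217} \approx -0.0046083$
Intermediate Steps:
$t{\left(V,q \right)} = 2 V$
$\frac{t{\left(-1,x \right)}}{434} = \frac{2 \left(-1\right)}{434} = \left(-2\right) \frac{1}{434} = - \frac{1}{217}$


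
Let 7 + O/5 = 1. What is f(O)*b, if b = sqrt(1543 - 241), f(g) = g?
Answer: -30*sqrt(1302) ≈ -1082.5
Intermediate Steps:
O = -30 (O = -35 + 5*1 = -35 + 5 = -30)
b = sqrt(1302) ≈ 36.083
f(O)*b = -30*sqrt(1302)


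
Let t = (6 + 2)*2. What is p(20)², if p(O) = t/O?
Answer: 16/25 ≈ 0.64000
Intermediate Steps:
t = 16 (t = 8*2 = 16)
p(O) = 16/O
p(20)² = (16/20)² = (16*(1/20))² = (⅘)² = 16/25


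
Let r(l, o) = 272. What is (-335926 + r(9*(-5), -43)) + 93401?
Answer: -242253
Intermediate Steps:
(-335926 + r(9*(-5), -43)) + 93401 = (-335926 + 272) + 93401 = -335654 + 93401 = -242253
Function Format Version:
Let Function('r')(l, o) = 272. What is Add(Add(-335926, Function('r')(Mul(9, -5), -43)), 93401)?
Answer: -242253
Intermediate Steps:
Add(Add(-335926, Function('r')(Mul(9, -5), -43)), 93401) = Add(Add(-335926, 272), 93401) = Add(-335654, 93401) = -242253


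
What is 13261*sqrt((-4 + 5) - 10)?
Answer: 39783*I ≈ 39783.0*I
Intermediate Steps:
13261*sqrt((-4 + 5) - 10) = 13261*sqrt(1 - 10) = 13261*sqrt(-9) = 13261*(3*I) = 39783*I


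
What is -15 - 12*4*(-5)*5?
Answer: 1185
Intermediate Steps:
-15 - 12*4*(-5)*5 = -15 - (-240)*5 = -15 - 12*(-100) = -15 + 1200 = 1185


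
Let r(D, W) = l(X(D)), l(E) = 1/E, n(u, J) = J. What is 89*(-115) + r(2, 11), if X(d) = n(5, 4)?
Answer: -40939/4 ≈ -10235.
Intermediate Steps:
X(d) = 4
l(E) = 1/E
r(D, W) = ¼ (r(D, W) = 1/4 = ¼)
89*(-115) + r(2, 11) = 89*(-115) + ¼ = -10235 + ¼ = -40939/4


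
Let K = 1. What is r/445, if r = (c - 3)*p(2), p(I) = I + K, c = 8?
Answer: 3/89 ≈ 0.033708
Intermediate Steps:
p(I) = 1 + I (p(I) = I + 1 = 1 + I)
r = 15 (r = (8 - 3)*(1 + 2) = 5*3 = 15)
r/445 = 15/445 = 15*(1/445) = 3/89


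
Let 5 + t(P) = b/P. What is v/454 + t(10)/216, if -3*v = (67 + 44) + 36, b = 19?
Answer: -59957/490320 ≈ -0.12228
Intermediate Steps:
t(P) = -5 + 19/P
v = -49 (v = -((67 + 44) + 36)/3 = -(111 + 36)/3 = -1/3*147 = -49)
v/454 + t(10)/216 = -49/454 + (-5 + 19/10)/216 = -49*1/454 + (-5 + 19*(1/10))*(1/216) = -49/454 + (-5 + 19/10)*(1/216) = -49/454 - 31/10*1/216 = -49/454 - 31/2160 = -59957/490320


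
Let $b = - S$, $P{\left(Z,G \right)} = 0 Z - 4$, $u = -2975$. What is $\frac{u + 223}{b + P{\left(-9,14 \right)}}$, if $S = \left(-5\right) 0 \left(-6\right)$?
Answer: $688$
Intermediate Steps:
$S = 0$ ($S = 0 \left(-6\right) = 0$)
$P{\left(Z,G \right)} = -4$ ($P{\left(Z,G \right)} = 0 - 4 = -4$)
$b = 0$ ($b = \left(-1\right) 0 = 0$)
$\frac{u + 223}{b + P{\left(-9,14 \right)}} = \frac{-2975 + 223}{0 - 4} = - \frac{2752}{-4} = \left(-2752\right) \left(- \frac{1}{4}\right) = 688$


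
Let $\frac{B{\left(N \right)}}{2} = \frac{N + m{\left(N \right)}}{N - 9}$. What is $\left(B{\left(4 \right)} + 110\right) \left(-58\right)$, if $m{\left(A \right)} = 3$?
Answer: $- \frac{31088}{5} \approx -6217.6$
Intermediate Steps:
$B{\left(N \right)} = \frac{2 \left(3 + N\right)}{-9 + N}$ ($B{\left(N \right)} = 2 \frac{N + 3}{N - 9} = 2 \frac{3 + N}{-9 + N} = \frac{2 \left(3 + N\right)}{-9 + N}$)
$\left(B{\left(4 \right)} + 110\right) \left(-58\right) = \left(\frac{2 \left(3 + 4\right)}{-9 + 4} + 110\right) \left(-58\right) = \left(2 \frac{1}{-5} \cdot 7 + 110\right) \left(-58\right) = \left(2 \left(- \frac{1}{5}\right) 7 + 110\right) \left(-58\right) = \left(- \frac{14}{5} + 110\right) \left(-58\right) = \frac{536}{5} \left(-58\right) = - \frac{31088}{5}$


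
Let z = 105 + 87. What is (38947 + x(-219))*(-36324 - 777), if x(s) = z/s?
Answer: -105480628767/73 ≈ -1.4449e+9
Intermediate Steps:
z = 192
x(s) = 192/s
(38947 + x(-219))*(-36324 - 777) = (38947 + 192/(-219))*(-36324 - 777) = (38947 + 192*(-1/219))*(-37101) = (38947 - 64/73)*(-37101) = (2843067/73)*(-37101) = -105480628767/73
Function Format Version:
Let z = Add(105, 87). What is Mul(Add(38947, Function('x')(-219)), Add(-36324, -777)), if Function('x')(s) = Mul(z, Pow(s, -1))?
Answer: Rational(-105480628767, 73) ≈ -1.4449e+9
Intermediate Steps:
z = 192
Function('x')(s) = Mul(192, Pow(s, -1))
Mul(Add(38947, Function('x')(-219)), Add(-36324, -777)) = Mul(Add(38947, Mul(192, Pow(-219, -1))), Add(-36324, -777)) = Mul(Add(38947, Mul(192, Rational(-1, 219))), -37101) = Mul(Add(38947, Rational(-64, 73)), -37101) = Mul(Rational(2843067, 73), -37101) = Rational(-105480628767, 73)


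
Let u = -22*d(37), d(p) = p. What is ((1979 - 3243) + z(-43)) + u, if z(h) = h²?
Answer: -229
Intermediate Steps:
u = -814 (u = -22*37 = -814)
((1979 - 3243) + z(-43)) + u = ((1979 - 3243) + (-43)²) - 814 = (-1264 + 1849) - 814 = 585 - 814 = -229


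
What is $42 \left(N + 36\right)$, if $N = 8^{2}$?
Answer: $4200$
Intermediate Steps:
$N = 64$
$42 \left(N + 36\right) = 42 \left(64 + 36\right) = 42 \cdot 100 = 4200$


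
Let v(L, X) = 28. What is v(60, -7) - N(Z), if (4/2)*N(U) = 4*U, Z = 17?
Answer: -6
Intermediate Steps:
N(U) = 2*U (N(U) = (4*U)/2 = 2*U)
v(60, -7) - N(Z) = 28 - 2*17 = 28 - 1*34 = 28 - 34 = -6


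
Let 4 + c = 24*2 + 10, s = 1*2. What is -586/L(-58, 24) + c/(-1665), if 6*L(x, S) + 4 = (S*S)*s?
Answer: -164337/53095 ≈ -3.0951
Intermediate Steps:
s = 2
c = 54 (c = -4 + (24*2 + 10) = -4 + (48 + 10) = -4 + 58 = 54)
L(x, S) = -⅔ + S²/3 (L(x, S) = -⅔ + ((S*S)*2)/6 = -⅔ + (S²*2)/6 = -⅔ + (2*S²)/6 = -⅔ + S²/3)
-586/L(-58, 24) + c/(-1665) = -586/(-⅔ + (⅓)*24²) + 54/(-1665) = -586/(-⅔ + (⅓)*576) + 54*(-1/1665) = -586/(-⅔ + 192) - 6/185 = -586/574/3 - 6/185 = -586*3/574 - 6/185 = -879/287 - 6/185 = -164337/53095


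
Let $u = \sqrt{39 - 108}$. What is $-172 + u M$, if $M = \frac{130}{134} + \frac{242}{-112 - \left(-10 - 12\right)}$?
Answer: $-172 - \frac{5182 i \sqrt{69}}{3015} \approx -172.0 - 14.277 i$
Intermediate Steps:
$u = i \sqrt{69}$ ($u = \sqrt{-69} = i \sqrt{69} \approx 8.3066 i$)
$M = - \frac{5182}{3015}$ ($M = 130 \cdot \frac{1}{134} + \frac{242}{-112 - -22} = \frac{65}{67} + \frac{242}{-112 + 22} = \frac{65}{67} + \frac{242}{-90} = \frac{65}{67} + 242 \left(- \frac{1}{90}\right) = \frac{65}{67} - \frac{121}{45} = - \frac{5182}{3015} \approx -1.7187$)
$-172 + u M = -172 + i \sqrt{69} \left(- \frac{5182}{3015}\right) = -172 - \frac{5182 i \sqrt{69}}{3015}$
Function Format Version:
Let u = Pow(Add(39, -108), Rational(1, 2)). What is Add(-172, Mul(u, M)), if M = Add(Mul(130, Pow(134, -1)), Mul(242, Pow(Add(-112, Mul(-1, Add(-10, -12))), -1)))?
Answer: Add(-172, Mul(Rational(-5182, 3015), I, Pow(69, Rational(1, 2)))) ≈ Add(-172.00, Mul(-14.277, I))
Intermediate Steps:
u = Mul(I, Pow(69, Rational(1, 2))) (u = Pow(-69, Rational(1, 2)) = Mul(I, Pow(69, Rational(1, 2))) ≈ Mul(8.3066, I))
M = Rational(-5182, 3015) (M = Add(Mul(130, Rational(1, 134)), Mul(242, Pow(Add(-112, Mul(-1, -22)), -1))) = Add(Rational(65, 67), Mul(242, Pow(Add(-112, 22), -1))) = Add(Rational(65, 67), Mul(242, Pow(-90, -1))) = Add(Rational(65, 67), Mul(242, Rational(-1, 90))) = Add(Rational(65, 67), Rational(-121, 45)) = Rational(-5182, 3015) ≈ -1.7187)
Add(-172, Mul(u, M)) = Add(-172, Mul(Mul(I, Pow(69, Rational(1, 2))), Rational(-5182, 3015))) = Add(-172, Mul(Rational(-5182, 3015), I, Pow(69, Rational(1, 2))))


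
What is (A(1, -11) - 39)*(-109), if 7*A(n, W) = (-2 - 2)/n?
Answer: 30193/7 ≈ 4313.3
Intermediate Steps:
A(n, W) = -4/(7*n) (A(n, W) = ((-2 - 2)/n)/7 = (-4/n)/7 = -4/(7*n))
(A(1, -11) - 39)*(-109) = (-4/7/1 - 39)*(-109) = (-4/7*1 - 39)*(-109) = (-4/7 - 39)*(-109) = -277/7*(-109) = 30193/7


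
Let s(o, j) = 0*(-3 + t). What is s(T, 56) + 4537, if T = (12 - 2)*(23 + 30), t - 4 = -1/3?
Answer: 4537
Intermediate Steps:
t = 11/3 (t = 4 - 1/3 = 4 - 1*⅓ = 4 - ⅓ = 11/3 ≈ 3.6667)
T = 530 (T = 10*53 = 530)
s(o, j) = 0 (s(o, j) = 0*(-3 + 11/3) = 0*(⅔) = 0)
s(T, 56) + 4537 = 0 + 4537 = 4537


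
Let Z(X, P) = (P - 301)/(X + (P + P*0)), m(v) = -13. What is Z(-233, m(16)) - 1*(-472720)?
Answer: 58144717/123 ≈ 4.7272e+5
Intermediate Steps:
Z(X, P) = (-301 + P)/(P + X) (Z(X, P) = (-301 + P)/(X + (P + 0)) = (-301 + P)/(X + P) = (-301 + P)/(P + X))
Z(-233, m(16)) - 1*(-472720) = (-301 - 13)/(-13 - 233) - 1*(-472720) = -314/(-246) + 472720 = -1/246*(-314) + 472720 = 157/123 + 472720 = 58144717/123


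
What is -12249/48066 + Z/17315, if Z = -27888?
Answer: -517518681/277420930 ≈ -1.8655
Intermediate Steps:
-12249/48066 + Z/17315 = -12249/48066 - 27888/17315 = -12249*1/48066 - 27888*1/17315 = -4083/16022 - 27888/17315 = -517518681/277420930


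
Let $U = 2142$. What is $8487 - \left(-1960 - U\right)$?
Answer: $12589$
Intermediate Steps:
$8487 - \left(-1960 - U\right) = 8487 - \left(-1960 - 2142\right) = 8487 - -4102 = 8487 + 4102 = 12589$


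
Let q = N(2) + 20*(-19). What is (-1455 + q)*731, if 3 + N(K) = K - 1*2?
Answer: -1343578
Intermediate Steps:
N(K) = -5 + K (N(K) = -3 + (K - 1*2) = -3 + (K - 2) = -3 + (-2 + K) = -5 + K)
q = -383 (q = (-5 + 2) + 20*(-19) = -3 - 380 = -383)
(-1455 + q)*731 = (-1455 - 383)*731 = -1838*731 = -1343578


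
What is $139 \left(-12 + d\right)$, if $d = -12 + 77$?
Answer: $7367$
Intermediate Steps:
$d = 65$
$139 \left(-12 + d\right) = 139 \left(-12 + 65\right) = 139 \cdot 53 = 7367$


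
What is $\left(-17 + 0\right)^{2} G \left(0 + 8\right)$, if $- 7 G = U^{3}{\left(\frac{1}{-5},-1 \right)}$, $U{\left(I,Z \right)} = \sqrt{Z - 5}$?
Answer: $\frac{13872 i \sqrt{6}}{7} \approx 4854.2 i$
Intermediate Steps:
$U{\left(I,Z \right)} = \sqrt{-5 + Z}$
$G = \frac{6 i \sqrt{6}}{7}$ ($G = - \frac{\left(\sqrt{-5 - 1}\right)^{3}}{7} = - \frac{\left(\sqrt{-6}\right)^{3}}{7} = - \frac{\left(i \sqrt{6}\right)^{3}}{7} = - \frac{\left(-6\right) i \sqrt{6}}{7} = \frac{6 i \sqrt{6}}{7} \approx 2.0996 i$)
$\left(-17 + 0\right)^{2} G \left(0 + 8\right) = \left(-17 + 0\right)^{2} \frac{6 i \sqrt{6}}{7} \left(0 + 8\right) = \left(-17\right)^{2} \frac{6 i \sqrt{6}}{7} \cdot 8 = 289 \frac{48 i \sqrt{6}}{7} = \frac{13872 i \sqrt{6}}{7}$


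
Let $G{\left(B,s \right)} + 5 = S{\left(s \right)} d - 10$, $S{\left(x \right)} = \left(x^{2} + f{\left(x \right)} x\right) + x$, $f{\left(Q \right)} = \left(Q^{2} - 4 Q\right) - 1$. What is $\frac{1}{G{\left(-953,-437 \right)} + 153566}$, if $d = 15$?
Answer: $- \frac{1}{1260241849} \approx -7.935 \cdot 10^{-10}$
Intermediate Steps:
$f{\left(Q \right)} = -1 + Q^{2} - 4 Q$
$S{\left(x \right)} = x + x^{2} + x \left(-1 + x^{2} - 4 x\right)$ ($S{\left(x \right)} = \left(x^{2} + \left(-1 + x^{2} - 4 x\right) x\right) + x = \left(x^{2} + x \left(-1 + x^{2} - 4 x\right)\right) + x = x + x^{2} + x \left(-1 + x^{2} - 4 x\right)$)
$G{\left(B,s \right)} = -15 + 15 s^{2} \left(-3 + s\right)$ ($G{\left(B,s \right)} = -5 + \left(s^{2} \left(-3 + s\right) 15 - 10\right) = -5 + \left(15 s^{2} \left(-3 + s\right) - 10\right) = -5 + \left(-10 + 15 s^{2} \left(-3 + s\right)\right) = -15 + 15 s^{2} \left(-3 + s\right)$)
$\frac{1}{G{\left(-953,-437 \right)} + 153566} = \frac{1}{\left(-15 + 15 \left(-437\right)^{2} \left(-3 - 437\right)\right) + 153566} = \frac{1}{\left(-15 + 15 \cdot 190969 \left(-440\right)\right) + 153566} = \frac{1}{\left(-15 - 1260395400\right) + 153566} = \frac{1}{-1260395415 + 153566} = \frac{1}{-1260241849} = - \frac{1}{1260241849}$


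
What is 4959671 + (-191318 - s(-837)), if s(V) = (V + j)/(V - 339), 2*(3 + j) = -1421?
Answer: 1602166165/336 ≈ 4.7684e+6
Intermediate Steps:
j = -1427/2 (j = -3 + (1/2)*(-1421) = -3 - 1421/2 = -1427/2 ≈ -713.50)
s(V) = (-1427/2 + V)/(-339 + V) (s(V) = (V - 1427/2)/(V - 339) = (-1427/2 + V)/(-339 + V))
4959671 + (-191318 - s(-837)) = 4959671 + (-191318 - (-1427/2 - 837)/(-339 - 837)) = 4959671 + (-191318 - (-3101)/((-1176)*2)) = 4959671 + (-191318 - (-1)*(-3101)/(1176*2)) = 4959671 + (-191318 - 1*443/336) = 4959671 + (-191318 - 443/336) = 4959671 - 64283291/336 = 1602166165/336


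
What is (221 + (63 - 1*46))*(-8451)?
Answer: -2011338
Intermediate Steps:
(221 + (63 - 1*46))*(-8451) = (221 + (63 - 46))*(-8451) = (221 + 17)*(-8451) = 238*(-8451) = -2011338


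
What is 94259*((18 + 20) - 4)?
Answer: 3204806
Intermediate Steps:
94259*((18 + 20) - 4) = 94259*(38 - 4) = 94259*34 = 3204806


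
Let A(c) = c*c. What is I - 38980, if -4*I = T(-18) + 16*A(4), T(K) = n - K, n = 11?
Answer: -156205/4 ≈ -39051.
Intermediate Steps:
A(c) = c**2
T(K) = 11 - K
I = -285/4 (I = -((11 - 1*(-18)) + 16*4**2)/4 = -((11 + 18) + 16*16)/4 = -(29 + 256)/4 = -1/4*285 = -285/4 ≈ -71.250)
I - 38980 = -285/4 - 38980 = -156205/4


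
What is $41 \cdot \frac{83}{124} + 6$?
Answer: $\frac{4147}{124} \approx 33.444$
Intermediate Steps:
$41 \cdot \frac{83}{124} + 6 = \frac{3403}{124} + 6 = \frac{4147}{124}$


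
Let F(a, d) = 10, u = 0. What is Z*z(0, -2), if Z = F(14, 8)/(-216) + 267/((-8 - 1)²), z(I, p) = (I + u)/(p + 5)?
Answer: 0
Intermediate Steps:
z(I, p) = I/(5 + p) (z(I, p) = (I + 0)/(p + 5) = I/(5 + p))
Z = 13/4 (Z = 10/(-216) + 267/((-8 - 1)²) = 10*(-1/216) + 267/((-9)²) = -5/108 + 267/81 = -5/108 + 267*(1/81) = -5/108 + 89/27 = 13/4 ≈ 3.2500)
Z*z(0, -2) = 13*(0/(5 - 2))/4 = 13*(0/3)/4 = 13*(0*(⅓))/4 = (13/4)*0 = 0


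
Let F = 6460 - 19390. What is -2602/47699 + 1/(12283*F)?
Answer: -413247580079/7575516543810 ≈ -0.054550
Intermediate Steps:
F = -12930
-2602/47699 + 1/(12283*F) = -2602/47699 + 1/(12283*(-12930)) = -2602*1/47699 + (1/12283)*(-1/12930) = -2602/47699 - 1/158819190 = -413247580079/7575516543810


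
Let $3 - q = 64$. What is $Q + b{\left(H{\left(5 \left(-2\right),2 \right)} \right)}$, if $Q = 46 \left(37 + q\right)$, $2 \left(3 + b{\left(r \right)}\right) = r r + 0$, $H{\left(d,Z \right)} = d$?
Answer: $-1057$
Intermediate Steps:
$q = -61$ ($q = 3 - 64 = -61$)
$b{\left(r \right)} = -3 + \frac{r^{2}}{2}$ ($b{\left(r \right)} = -3 + \frac{r r + 0}{2} = -3 + \frac{r^{2} + 0}{2} = -3 + \frac{r^{2}}{2}$)
$Q = -1104$ ($Q = 46 \left(37 - 61\right) = 46 \left(-24\right) = -1104$)
$Q + b{\left(H{\left(5 \left(-2\right),2 \right)} \right)} = -1104 - \left(3 - \frac{\left(5 \left(-2\right)\right)^{2}}{2}\right) = -1104 - \left(3 - \frac{\left(-10\right)^{2}}{2}\right) = -1104 + \left(-3 + \frac{1}{2} \cdot 100\right) = -1104 + \left(-3 + 50\right) = -1104 + 47 = -1057$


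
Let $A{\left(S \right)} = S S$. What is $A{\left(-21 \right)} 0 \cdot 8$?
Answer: $0$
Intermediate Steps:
$A{\left(S \right)} = S^{2}$
$A{\left(-21 \right)} 0 \cdot 8 = \left(-21\right)^{2} \cdot 0 \cdot 8 = 441 \cdot 0 = 0$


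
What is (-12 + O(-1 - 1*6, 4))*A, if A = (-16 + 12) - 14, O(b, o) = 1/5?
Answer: 1062/5 ≈ 212.40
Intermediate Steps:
O(b, o) = ⅕
A = -18 (A = -4 - 14 = -18)
(-12 + O(-1 - 1*6, 4))*A = (-12 + ⅕)*(-18) = -59/5*(-18) = 1062/5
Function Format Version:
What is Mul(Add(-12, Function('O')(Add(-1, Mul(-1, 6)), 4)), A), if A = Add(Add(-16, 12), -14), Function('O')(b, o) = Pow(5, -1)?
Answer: Rational(1062, 5) ≈ 212.40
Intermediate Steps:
Function('O')(b, o) = Rational(1, 5)
A = -18 (A = Add(-4, -14) = -18)
Mul(Add(-12, Function('O')(Add(-1, Mul(-1, 6)), 4)), A) = Mul(Add(-12, Rational(1, 5)), -18) = Mul(Rational(-59, 5), -18) = Rational(1062, 5)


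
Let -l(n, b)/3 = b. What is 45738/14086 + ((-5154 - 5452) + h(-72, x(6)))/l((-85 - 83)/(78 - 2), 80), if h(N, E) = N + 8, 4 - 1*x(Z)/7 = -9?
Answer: 8063737/169032 ≈ 47.705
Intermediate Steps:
x(Z) = 91 (x(Z) = 28 - 7*(-9) = 28 + 63 = 91)
h(N, E) = 8 + N
l(n, b) = -3*b
45738/14086 + ((-5154 - 5452) + h(-72, x(6)))/l((-85 - 83)/(78 - 2), 80) = 45738/14086 + ((-5154 - 5452) + (8 - 72))/((-3*80)) = 45738*(1/14086) + (-10606 - 64)/(-240) = 22869/7043 - 10670*(-1/240) = 22869/7043 + 1067/24 = 8063737/169032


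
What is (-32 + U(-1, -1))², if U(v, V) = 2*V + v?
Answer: 1225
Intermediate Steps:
U(v, V) = v + 2*V
(-32 + U(-1, -1))² = (-32 + (-1 + 2*(-1)))² = (-32 + (-1 - 2))² = (-32 - 3)² = (-35)² = 1225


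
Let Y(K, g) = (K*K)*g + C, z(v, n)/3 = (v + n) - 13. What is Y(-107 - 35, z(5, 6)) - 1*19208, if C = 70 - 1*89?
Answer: -140211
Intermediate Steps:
z(v, n) = -39 + 3*n + 3*v (z(v, n) = 3*((v + n) - 13) = 3*((n + v) - 13) = 3*(-13 + n + v) = -39 + 3*n + 3*v)
C = -19 (C = 70 - 89 = -19)
Y(K, g) = -19 + g*K**2 (Y(K, g) = (K*K)*g - 19 = K**2*g - 19 = g*K**2 - 19 = -19 + g*K**2)
Y(-107 - 35, z(5, 6)) - 1*19208 = (-19 + (-39 + 3*6 + 3*5)*(-107 - 35)**2) - 1*19208 = (-19 + (-39 + 18 + 15)*(-142)**2) - 19208 = (-19 - 6*20164) - 19208 = (-19 - 120984) - 19208 = -121003 - 19208 = -140211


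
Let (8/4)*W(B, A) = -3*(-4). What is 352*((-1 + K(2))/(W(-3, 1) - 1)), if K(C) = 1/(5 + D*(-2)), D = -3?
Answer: -64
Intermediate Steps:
W(B, A) = 6 (W(B, A) = (-3*(-4))/2 = (½)*12 = 6)
K(C) = 1/11 (K(C) = 1/(5 - 3*(-2)) = 1/(5 + 6) = 1/11)
352*((-1 + K(2))/(W(-3, 1) - 1)) = 352*((-1 + 1/11)/(6 - 1)) = 352*(-10/11/5) = 352*(-10/11*⅕) = 352*(-2/11) = -64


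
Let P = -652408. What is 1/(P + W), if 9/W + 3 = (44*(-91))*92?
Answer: -368371/240328187377 ≈ -1.5328e-6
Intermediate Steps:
W = -9/368371 (W = 9/(-3 + (44*(-91))*92) = 9/(-3 - 4004*92) = 9/(-3 - 368368) = 9/(-368371) = 9*(-1/368371) = -9/368371 ≈ -2.4432e-5)
1/(P + W) = 1/(-652408 - 9/368371) = 1/(-240328187377/368371) = -368371/240328187377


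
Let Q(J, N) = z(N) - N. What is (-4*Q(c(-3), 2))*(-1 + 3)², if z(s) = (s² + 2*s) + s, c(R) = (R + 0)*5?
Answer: -128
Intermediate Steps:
c(R) = 5*R (c(R) = R*5 = 5*R)
z(s) = s² + 3*s
Q(J, N) = -N + N*(3 + N) (Q(J, N) = N*(3 + N) - N = -N + N*(3 + N))
(-4*Q(c(-3), 2))*(-1 + 3)² = (-8*(2 + 2))*(-1 + 3)² = -8*4*2² = -4*8*4 = -32*4 = -128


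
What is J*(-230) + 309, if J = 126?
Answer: -28671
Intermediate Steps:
J*(-230) + 309 = 126*(-230) + 309 = -28980 + 309 = -28671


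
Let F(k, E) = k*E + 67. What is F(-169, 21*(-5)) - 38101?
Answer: -20289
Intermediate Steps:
F(k, E) = 67 + E*k (F(k, E) = E*k + 67 = 67 + E*k)
F(-169, 21*(-5)) - 38101 = (67 + (21*(-5))*(-169)) - 38101 = (67 - 105*(-169)) - 38101 = (67 + 17745) - 38101 = 17812 - 38101 = -20289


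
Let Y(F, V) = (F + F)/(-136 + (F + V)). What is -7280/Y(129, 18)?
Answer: -40040/129 ≈ -310.39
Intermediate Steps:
Y(F, V) = 2*F/(-136 + F + V) (Y(F, V) = (2*F)/(-136 + F + V) = 2*F/(-136 + F + V))
-7280/Y(129, 18) = -7280/(2*129/(-136 + 129 + 18)) = -7280/(2*129/11) = -7280/(2*129*(1/11)) = -7280/258/11 = -7280*11/258 = -40040/129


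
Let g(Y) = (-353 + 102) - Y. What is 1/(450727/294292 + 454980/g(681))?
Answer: -68570036/33369224149 ≈ -0.0020549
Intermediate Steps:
g(Y) = -251 - Y
1/(450727/294292 + 454980/g(681)) = 1/(450727/294292 + 454980/(-251 - 1*681)) = 1/(450727*(1/294292) + 454980/(-251 - 681)) = 1/(450727/294292 + 454980/(-932)) = 1/(450727/294292 + 454980*(-1/932)) = 1/(450727/294292 - 113745/233) = 1/(-33369224149/68570036) = -68570036/33369224149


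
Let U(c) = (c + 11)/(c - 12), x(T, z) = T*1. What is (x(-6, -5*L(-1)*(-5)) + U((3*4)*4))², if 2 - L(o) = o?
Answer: 24649/1296 ≈ 19.019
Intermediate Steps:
L(o) = 2 - o
x(T, z) = T
U(c) = (11 + c)/(-12 + c)
(x(-6, -5*L(-1)*(-5)) + U((3*4)*4))² = (-6 + (11 + (3*4)*4)/(-12 + (3*4)*4))² = (-6 + (11 + 12*4)/(-12 + 12*4))² = (-6 + (11 + 48)/(-12 + 48))² = (-6 + 59/36)² = (-157/36)² = 24649/1296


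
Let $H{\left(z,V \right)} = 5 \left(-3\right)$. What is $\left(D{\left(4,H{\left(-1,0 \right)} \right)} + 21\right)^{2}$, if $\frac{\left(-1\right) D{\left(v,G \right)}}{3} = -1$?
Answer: $576$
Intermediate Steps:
$H{\left(z,V \right)} = -15$
$D{\left(v,G \right)} = 3$ ($D{\left(v,G \right)} = \left(-3\right) \left(-1\right) = 3$)
$\left(D{\left(4,H{\left(-1,0 \right)} \right)} + 21\right)^{2} = \left(3 + 21\right)^{2} = 24^{2} = 576$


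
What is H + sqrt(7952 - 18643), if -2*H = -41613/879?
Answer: 13871/586 + I*sqrt(10691) ≈ 23.671 + 103.4*I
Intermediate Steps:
H = 13871/586 (H = -(-41613)/(2*879) = -1/2*(-13871/293) = 13871/586 ≈ 23.671)
H + sqrt(7952 - 18643) = 13871/586 + sqrt(7952 - 18643) = 13871/586 + sqrt(-10691) = 13871/586 + I*sqrt(10691)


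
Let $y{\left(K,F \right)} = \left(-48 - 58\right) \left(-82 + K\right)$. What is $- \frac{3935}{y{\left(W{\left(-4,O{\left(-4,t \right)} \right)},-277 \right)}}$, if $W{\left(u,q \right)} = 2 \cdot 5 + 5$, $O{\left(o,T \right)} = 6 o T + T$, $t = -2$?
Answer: $- \frac{3935}{7102} \approx -0.55407$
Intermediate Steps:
$O{\left(o,T \right)} = T + 6 T o$ ($O{\left(o,T \right)} = 6 T o + T = T + 6 T o$)
$W{\left(u,q \right)} = 15$ ($W{\left(u,q \right)} = 10 + 5 = 15$)
$y{\left(K,F \right)} = 8692 - 106 K$ ($y{\left(K,F \right)} = - 106 \left(-82 + K\right) = 8692 - 106 K$)
$- \frac{3935}{y{\left(W{\left(-4,O{\left(-4,t \right)} \right)},-277 \right)}} = - \frac{3935}{8692 - 1590} = - \frac{3935}{7102}$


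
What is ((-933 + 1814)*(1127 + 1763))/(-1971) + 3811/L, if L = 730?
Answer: -25358003/19710 ≈ -1286.6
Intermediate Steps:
((-933 + 1814)*(1127 + 1763))/(-1971) + 3811/L = ((-933 + 1814)*(1127 + 1763))/(-1971) + 3811/730 = (881*2890)*(-1/1971) + 3811*(1/730) = 2546090*(-1/1971) + 3811/730 = -2546090/1971 + 3811/730 = -25358003/19710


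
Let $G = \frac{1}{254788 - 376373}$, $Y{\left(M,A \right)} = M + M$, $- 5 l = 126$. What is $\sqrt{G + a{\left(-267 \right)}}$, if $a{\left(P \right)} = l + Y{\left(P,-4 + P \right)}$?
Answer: $\frac{i \sqrt{8266604637805}}{121585} \approx 23.647 i$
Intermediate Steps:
$l = - \frac{126}{5}$ ($l = \left(- \frac{1}{5}\right) 126 = - \frac{126}{5} \approx -25.2$)
$Y{\left(M,A \right)} = 2 M$
$a{\left(P \right)} = - \frac{126}{5} + 2 P$
$G = - \frac{1}{121585}$ ($G = \frac{1}{-121585} = - \frac{1}{121585} \approx -8.2247 \cdot 10^{-6}$)
$\sqrt{G + a{\left(-267 \right)}} = \sqrt{- \frac{1}{121585} + \left(- \frac{126}{5} + 2 \left(-267\right)\right)} = \sqrt{- \frac{1}{121585} - \frac{2796}{5}} = \sqrt{- \frac{67990333}{121585}} = \frac{i \sqrt{8266604637805}}{121585}$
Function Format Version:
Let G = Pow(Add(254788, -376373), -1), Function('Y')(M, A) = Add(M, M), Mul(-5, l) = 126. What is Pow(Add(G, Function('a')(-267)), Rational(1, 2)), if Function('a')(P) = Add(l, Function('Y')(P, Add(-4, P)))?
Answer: Mul(Rational(1, 121585), I, Pow(8266604637805, Rational(1, 2))) ≈ Mul(23.647, I)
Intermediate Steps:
l = Rational(-126, 5) (l = Mul(Rational(-1, 5), 126) = Rational(-126, 5) ≈ -25.200)
Function('Y')(M, A) = Mul(2, M)
Function('a')(P) = Add(Rational(-126, 5), Mul(2, P))
G = Rational(-1, 121585) (G = Pow(-121585, -1) = Rational(-1, 121585) ≈ -8.2247e-6)
Pow(Add(G, Function('a')(-267)), Rational(1, 2)) = Pow(Add(Rational(-1, 121585), Add(Rational(-126, 5), Mul(2, -267))), Rational(1, 2)) = Pow(Add(Rational(-1, 121585), Add(Rational(-126, 5), -534)), Rational(1, 2)) = Pow(Add(Rational(-1, 121585), Rational(-2796, 5)), Rational(1, 2)) = Pow(Rational(-67990333, 121585), Rational(1, 2)) = Mul(Rational(1, 121585), I, Pow(8266604637805, Rational(1, 2)))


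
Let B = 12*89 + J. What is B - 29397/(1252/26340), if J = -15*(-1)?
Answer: -193240266/313 ≈ -6.1738e+5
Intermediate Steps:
J = 15
B = 1083 (B = 12*89 + 15 = 1068 + 15 = 1083)
B - 29397/(1252/26340) = 1083 - 29397/(1252/26340) = 1083 - 29397/(1252*(1/26340)) = 1083 - 29397/313/6585 = 1083 - 29397*6585/313 = 1083 - 1*193579245/313 = 1083 - 193579245/313 = -193240266/313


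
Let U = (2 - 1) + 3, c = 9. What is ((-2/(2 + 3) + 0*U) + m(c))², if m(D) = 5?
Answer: 529/25 ≈ 21.160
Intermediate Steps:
U = 4 (U = 1 + 3 = 4)
((-2/(2 + 3) + 0*U) + m(c))² = ((-2/(2 + 3) + 0*4) + 5)² = ((-2/5 + 0) + 5)² = ((-2*⅕ + 0) + 5)² = ((-⅖ + 0) + 5)² = (-⅖ + 5)² = (23/5)² = 529/25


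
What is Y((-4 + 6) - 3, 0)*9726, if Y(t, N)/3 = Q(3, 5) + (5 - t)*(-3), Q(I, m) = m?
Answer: -379314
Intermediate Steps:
Y(t, N) = -30 + 9*t (Y(t, N) = 3*(5 + (5 - t)*(-3)) = 3*(5 + (-15 + 3*t)) = 3*(-10 + 3*t) = -30 + 9*t)
Y((-4 + 6) - 3, 0)*9726 = (-30 + 9*((-4 + 6) - 3))*9726 = (-30 + 9*(2 - 3))*9726 = (-30 + 9*(-1))*9726 = (-30 - 9)*9726 = -39*9726 = -379314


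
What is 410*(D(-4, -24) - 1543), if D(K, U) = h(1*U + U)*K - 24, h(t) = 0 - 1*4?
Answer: -635910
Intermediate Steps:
h(t) = -4 (h(t) = 0 - 4 = -4)
D(K, U) = -24 - 4*K (D(K, U) = -4*K - 24 = -24 - 4*K)
410*(D(-4, -24) - 1543) = 410*((-24 - 4*(-4)) - 1543) = 410*((-24 + 16) - 1543) = 410*(-8 - 1543) = 410*(-1551) = -635910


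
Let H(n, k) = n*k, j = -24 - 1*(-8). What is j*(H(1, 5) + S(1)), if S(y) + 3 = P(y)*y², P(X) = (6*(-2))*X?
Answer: 160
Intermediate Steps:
j = -16 (j = -24 + 8 = -16)
H(n, k) = k*n
P(X) = -12*X
S(y) = -3 - 12*y³ (S(y) = -3 + (-12*y)*y² = -3 - 12*y³)
j*(H(1, 5) + S(1)) = -16*(5*1 + (-3 - 12*1³)) = -16*(5 + (-3 - 12*1)) = -16*(5 + (-3 - 12)) = -16*(5 - 15) = -16*(-10) = 160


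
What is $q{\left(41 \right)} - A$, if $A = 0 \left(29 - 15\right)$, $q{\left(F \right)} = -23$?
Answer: $-23$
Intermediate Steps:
$A = 0$ ($A = 0 \cdot 14 = 0$)
$q{\left(41 \right)} - A = -23 - 0 = -23 + 0 = -23$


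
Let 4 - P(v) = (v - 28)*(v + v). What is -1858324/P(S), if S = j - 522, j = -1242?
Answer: 464581/1580543 ≈ 0.29394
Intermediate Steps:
S = -1764 (S = -1242 - 522 = -1764)
P(v) = 4 - 2*v*(-28 + v) (P(v) = 4 - (v - 28)*(v + v) = 4 - (-28 + v)*2*v = 4 - 2*v*(-28 + v))
-1858324/P(S) = -1858324/(4 - 2*(-1764)² + 56*(-1764)) = -1858324/(4 - 2*3111696 - 98784) = -1858324/(4 - 6223392 - 98784) = -1858324/(-6322172) = -1858324*(-1/6322172) = 464581/1580543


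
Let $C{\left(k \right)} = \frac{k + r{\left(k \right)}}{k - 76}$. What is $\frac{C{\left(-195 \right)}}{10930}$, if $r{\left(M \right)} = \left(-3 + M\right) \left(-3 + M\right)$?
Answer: $- \frac{39009}{2962030} \approx -0.01317$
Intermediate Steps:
$r{\left(M \right)} = \left(-3 + M\right)^{2}$
$C{\left(k \right)} = \frac{k + \left(-3 + k\right)^{2}}{-76 + k}$ ($C{\left(k \right)} = \frac{k + \left(-3 + k\right)^{2}}{k - 76} = \frac{k + \left(-3 + k\right)^{2}}{-76 + k}$)
$\frac{C{\left(-195 \right)}}{10930} = \frac{\frac{1}{-76 - 195} \left(-195 + \left(-3 - 195\right)^{2}\right)}{10930} = \frac{-195 + \left(-198\right)^{2}}{-271} \cdot \frac{1}{10930} = - \frac{-195 + 39204}{271} \cdot \frac{1}{10930} = \left(- \frac{1}{271}\right) 39009 \cdot \frac{1}{10930} = \left(- \frac{39009}{271}\right) \frac{1}{10930} = - \frac{39009}{2962030}$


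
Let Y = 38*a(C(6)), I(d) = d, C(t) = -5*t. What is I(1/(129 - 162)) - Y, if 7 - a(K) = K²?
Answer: 1119821/33 ≈ 33934.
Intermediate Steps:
a(K) = 7 - K²
Y = -33934 (Y = 38*(7 - (-5*6)²) = 38*(7 - 1*(-30)²) = 38*(7 - 1*900) = 38*(7 - 900) = 38*(-893) = -33934)
I(1/(129 - 162)) - Y = 1/(129 - 162) - 1*(-33934) = 1/(-33) + 33934 = -1/33 + 33934 = 1119821/33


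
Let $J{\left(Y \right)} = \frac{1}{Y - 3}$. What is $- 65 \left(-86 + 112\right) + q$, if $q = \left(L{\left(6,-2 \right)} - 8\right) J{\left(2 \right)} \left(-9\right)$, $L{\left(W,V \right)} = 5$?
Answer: $-1717$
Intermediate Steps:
$J{\left(Y \right)} = \frac{1}{-3 + Y}$
$q = -27$ ($q = \frac{5 - 8}{-3 + 2} \left(-9\right) = - \frac{3}{-1} \left(-9\right) = \left(-3\right) \left(-1\right) \left(-9\right) = 3 \left(-9\right) = -27$)
$- 65 \left(-86 + 112\right) + q = - 65 \left(-86 + 112\right) - 27 = \left(-65\right) 26 - 27 = -1690 - 27 = -1717$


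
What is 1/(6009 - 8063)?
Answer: -1/2054 ≈ -0.00048685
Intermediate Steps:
1/(6009 - 8063) = 1/(-2054) = -1/2054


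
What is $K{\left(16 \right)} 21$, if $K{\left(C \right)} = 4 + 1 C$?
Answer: $420$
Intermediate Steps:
$K{\left(C \right)} = 4 + C$
$K{\left(16 \right)} 21 = \left(4 + 16\right) 21 = 20 \cdot 21 = 420$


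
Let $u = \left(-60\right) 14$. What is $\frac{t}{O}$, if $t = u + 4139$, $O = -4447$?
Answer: $- \frac{3299}{4447} \approx -0.74185$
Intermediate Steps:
$u = -840$
$t = 3299$ ($t = -840 + 4139 = 3299$)
$\frac{t}{O} = \frac{3299}{-4447} = 3299 \left(- \frac{1}{4447}\right) = - \frac{3299}{4447}$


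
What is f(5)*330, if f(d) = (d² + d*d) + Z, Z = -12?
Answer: 12540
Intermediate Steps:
f(d) = -12 + 2*d² (f(d) = (d² + d*d) - 12 = (d² + d²) - 12 = 2*d² - 12 = -12 + 2*d²)
f(5)*330 = (-12 + 2*5²)*330 = (-12 + 2*25)*330 = (-12 + 50)*330 = 38*330 = 12540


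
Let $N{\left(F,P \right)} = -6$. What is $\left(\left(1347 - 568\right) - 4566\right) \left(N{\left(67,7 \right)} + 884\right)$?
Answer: $-3324986$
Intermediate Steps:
$\left(\left(1347 - 568\right) - 4566\right) \left(N{\left(67,7 \right)} + 884\right) = \left(\left(1347 - 568\right) - 4566\right) \left(-6 + 884\right) = \left(779 - 4566\right) 878 = \left(-3787\right) 878 = -3324986$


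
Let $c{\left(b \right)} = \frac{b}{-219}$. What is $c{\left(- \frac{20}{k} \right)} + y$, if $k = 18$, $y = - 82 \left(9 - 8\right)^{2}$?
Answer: $- \frac{161612}{1971} \approx -81.995$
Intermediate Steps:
$y = -82$ ($y = - 82 \cdot 1^{2} = \left(-82\right) 1 = -82$)
$c{\left(b \right)} = - \frac{b}{219}$ ($c{\left(b \right)} = b \left(- \frac{1}{219}\right) = - \frac{b}{219}$)
$c{\left(- \frac{20}{k} \right)} + y = - \frac{\left(-20\right) \frac{1}{18}}{219} - 82 = \left(- \frac{1}{219}\right) \left(- \frac{10}{9}\right) - 82 = \frac{10}{1971} - 82 = - \frac{161612}{1971}$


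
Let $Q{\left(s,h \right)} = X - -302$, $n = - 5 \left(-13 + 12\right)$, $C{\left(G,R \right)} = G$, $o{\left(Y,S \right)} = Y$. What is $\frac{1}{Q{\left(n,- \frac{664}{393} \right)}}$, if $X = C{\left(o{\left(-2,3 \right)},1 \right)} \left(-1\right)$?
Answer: $\frac{1}{304} \approx 0.0032895$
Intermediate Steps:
$X = 2$ ($X = \left(-2\right) \left(-1\right) = 2$)
$n = 5$ ($n = \left(-5\right) \left(-1\right) = 5$)
$Q{\left(s,h \right)} = 304$ ($Q{\left(s,h \right)} = 2 - -302 = 2 + 302 = 304$)
$\frac{1}{Q{\left(n,- \frac{664}{393} \right)}} = \frac{1}{304}$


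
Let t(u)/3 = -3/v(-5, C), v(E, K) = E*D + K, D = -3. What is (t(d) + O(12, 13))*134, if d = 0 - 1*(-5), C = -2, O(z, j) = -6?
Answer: -11658/13 ≈ -896.77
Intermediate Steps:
v(E, K) = K - 3*E (v(E, K) = E*(-3) + K = -3*E + K = K - 3*E)
d = 5 (d = 0 + 5 = 5)
t(u) = -9/13 (t(u) = 3*(-3/(-2 - 3*(-5))) = 3*(-3/(-2 + 15)) = 3*(-3/13) = -9/13)
(t(d) + O(12, 13))*134 = (-9/13 - 6)*134 = -87/13*134 = -11658/13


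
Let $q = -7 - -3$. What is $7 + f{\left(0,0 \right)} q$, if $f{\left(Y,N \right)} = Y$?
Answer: $7$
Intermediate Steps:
$q = -4$ ($q = -7 + 3 = -4$)
$7 + f{\left(0,0 \right)} q = 7 + 0 \left(-4\right) = 7 + 0 = 7$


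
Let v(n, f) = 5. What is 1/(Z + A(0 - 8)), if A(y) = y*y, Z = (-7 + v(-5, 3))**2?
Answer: 1/68 ≈ 0.014706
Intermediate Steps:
Z = 4 (Z = (-7 + 5)**2 = (-2)**2 = 4)
A(y) = y**2
1/(Z + A(0 - 8)) = 1/(4 + (0 - 8)**2) = 1/(4 + (-8)**2) = 1/(4 + 64) = 1/68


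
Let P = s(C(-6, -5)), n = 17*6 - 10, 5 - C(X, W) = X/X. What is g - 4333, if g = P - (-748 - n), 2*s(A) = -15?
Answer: -7001/2 ≈ -3500.5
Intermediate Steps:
C(X, W) = 4 (C(X, W) = 5 - X/X = 5 - 1*1 = 5 - 1 = 4)
n = 92 (n = 102 - 10 = 92)
s(A) = -15/2 (s(A) = (1/2)*(-15) = -15/2)
P = -15/2 ≈ -7.5000
g = 1665/2 (g = -15/2 - (-748 - 1*92) = -15/2 - (-748 - 92) = -15/2 - 1*(-840) = -15/2 + 840 = 1665/2 ≈ 832.50)
g - 4333 = 1665/2 - 4333 = -7001/2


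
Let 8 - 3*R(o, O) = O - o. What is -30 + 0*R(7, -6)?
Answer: -30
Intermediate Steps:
R(o, O) = 8/3 - O/3 + o/3 (R(o, O) = 8/3 - (O - o)/3 = 8/3 + (-O/3 + o/3) = 8/3 - O/3 + o/3)
-30 + 0*R(7, -6) = -30 + 0*(8/3 - ⅓*(-6) + (⅓)*7) = -30 + 0*(8/3 + 2 + 7/3) = -30 + 0*7 = -30 + 0 = -30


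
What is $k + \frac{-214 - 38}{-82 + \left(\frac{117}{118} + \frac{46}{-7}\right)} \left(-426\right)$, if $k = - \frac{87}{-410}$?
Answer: $- \frac{36349534653}{29659810} \approx -1225.5$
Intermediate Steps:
$k = \frac{87}{410}$ ($k = \left(-87\right) \left(- \frac{1}{410}\right) = \frac{87}{410} \approx 0.2122$)
$k + \frac{-214 - 38}{-82 + \left(\frac{117}{118} + \frac{46}{-7}\right)} \left(-426\right) = \frac{87}{410} + \frac{-214 - 38}{-82 + \left(\frac{117}{118} + \frac{46}{-7}\right)} \left(-426\right) = \frac{87}{410} + - \frac{252}{-82 + \left(117 \cdot \frac{1}{118} + 46 \left(- \frac{1}{7}\right)\right)} \left(-426\right) = \frac{87}{410} + - \frac{252}{-82 + \left(\frac{117}{118} - \frac{46}{7}\right)} \left(-426\right) = \frac{87}{410} + - \frac{252}{-82 - \frac{4609}{826}} \left(-426\right) = \frac{87}{410} + - \frac{252}{- \frac{72341}{826}} \left(-426\right) = \frac{87}{410} + \left(-252\right) \left(- \frac{826}{72341}\right) \left(-426\right) = \frac{87}{410} + \frac{208152}{72341} \left(-426\right) = \frac{87}{410} - \frac{88672752}{72341} = - \frac{36349534653}{29659810}$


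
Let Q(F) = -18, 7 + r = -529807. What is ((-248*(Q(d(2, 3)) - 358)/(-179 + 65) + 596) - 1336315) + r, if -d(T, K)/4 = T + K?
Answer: -106382005/57 ≈ -1.8664e+6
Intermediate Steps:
r = -529814 (r = -7 - 529807 = -529814)
d(T, K) = -4*K - 4*T (d(T, K) = -4*(T + K) = -4*(K + T) = -4*K - 4*T)
((-248*(Q(d(2, 3)) - 358)/(-179 + 65) + 596) - 1336315) + r = ((-248*(-18 - 358)/(-179 + 65) + 596) - 1336315) - 529814 = ((-(-93248)/(-114) + 596) - 1336315) - 529814 = ((-(-93248)*(-1)/114 + 596) - 1336315) - 529814 = ((-248*188/57 + 596) - 1336315) - 529814 = ((-46624/57 + 596) - 1336315) - 529814 = (-12652/57 - 1336315) - 529814 = -76182607/57 - 529814 = -106382005/57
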